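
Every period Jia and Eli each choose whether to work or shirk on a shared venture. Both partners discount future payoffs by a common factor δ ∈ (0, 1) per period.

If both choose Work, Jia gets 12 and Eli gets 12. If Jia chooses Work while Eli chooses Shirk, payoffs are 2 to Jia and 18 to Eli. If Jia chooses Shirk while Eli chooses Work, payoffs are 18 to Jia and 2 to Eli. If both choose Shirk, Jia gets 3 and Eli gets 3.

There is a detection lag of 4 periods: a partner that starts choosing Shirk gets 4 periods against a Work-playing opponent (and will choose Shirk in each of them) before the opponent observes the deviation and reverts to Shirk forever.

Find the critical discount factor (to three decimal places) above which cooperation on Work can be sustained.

Deviating for the 4 undetected periods gains 18−12 = 6 per period over cooperation, then loses 12−3 = 9 per period forever once punishment starts.
Gain: 6(1 + δ + … + δ^3); loss: 9·δ^4/(1−δ).
No profitable deviation ⇔ 6(1−δ^4) ≤ 9·δ^4, i.e. δ^4 ≥ 6/(6+9) = 2/5.
Hence δ ≥ (2/5)^(1/4) ≈ 0.795.

0.795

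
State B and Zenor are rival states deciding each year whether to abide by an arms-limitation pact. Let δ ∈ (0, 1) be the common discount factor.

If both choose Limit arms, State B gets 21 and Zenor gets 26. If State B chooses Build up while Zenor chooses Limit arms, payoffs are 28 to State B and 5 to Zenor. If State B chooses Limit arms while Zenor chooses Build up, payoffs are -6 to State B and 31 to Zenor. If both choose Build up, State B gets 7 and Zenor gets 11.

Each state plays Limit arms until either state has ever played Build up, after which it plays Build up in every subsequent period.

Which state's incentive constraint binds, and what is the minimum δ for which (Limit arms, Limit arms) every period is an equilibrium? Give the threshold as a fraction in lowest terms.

State B; δ ≥ 1/3

For State B: deviation gain 28−21 = 7, per-period punishment loss 21−7 = 14. IC gives δ ≥ 7/21 = 1/3.
For Zenor: gain 5, loss 15 per period, so δ ≥ 5/20 = 1/4.
The tighter constraint is State B's, so cooperation needs δ ≥ 1/3.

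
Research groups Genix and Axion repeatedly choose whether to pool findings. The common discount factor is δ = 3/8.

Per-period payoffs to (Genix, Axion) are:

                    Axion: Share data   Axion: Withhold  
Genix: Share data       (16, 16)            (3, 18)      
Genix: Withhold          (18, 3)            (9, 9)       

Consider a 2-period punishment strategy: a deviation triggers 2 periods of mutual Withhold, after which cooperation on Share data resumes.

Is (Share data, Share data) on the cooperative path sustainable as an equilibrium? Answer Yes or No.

Yes

A one-shot deviation gives 18 now, then 9 for 2 periods, then back to 16.
Gain from deviating: (18−16) today; loss: (16−9) in each of the next 2 periods.
No-deviation condition: (16−9)(δ+…+δ^2) ≥ 18−16, i.e. δ+…+δ^2 ≥ 2/7.
At δ = 3/8: δ+…+δ^2 = 0.5156 ≥ 0.2857.
So cooperation is sustainable.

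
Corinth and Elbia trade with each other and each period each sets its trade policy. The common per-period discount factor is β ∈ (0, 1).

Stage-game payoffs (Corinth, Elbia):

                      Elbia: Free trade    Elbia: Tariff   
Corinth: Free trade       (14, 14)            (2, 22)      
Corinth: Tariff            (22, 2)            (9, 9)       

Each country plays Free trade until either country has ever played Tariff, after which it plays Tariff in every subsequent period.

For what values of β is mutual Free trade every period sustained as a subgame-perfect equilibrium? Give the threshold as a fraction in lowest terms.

8/13

Under grim trigger the critical discount factor is (T−C)/(T−P) with T = 22, C = 14, P = 9.
β* = (22−14)/(22−9) = 8/13.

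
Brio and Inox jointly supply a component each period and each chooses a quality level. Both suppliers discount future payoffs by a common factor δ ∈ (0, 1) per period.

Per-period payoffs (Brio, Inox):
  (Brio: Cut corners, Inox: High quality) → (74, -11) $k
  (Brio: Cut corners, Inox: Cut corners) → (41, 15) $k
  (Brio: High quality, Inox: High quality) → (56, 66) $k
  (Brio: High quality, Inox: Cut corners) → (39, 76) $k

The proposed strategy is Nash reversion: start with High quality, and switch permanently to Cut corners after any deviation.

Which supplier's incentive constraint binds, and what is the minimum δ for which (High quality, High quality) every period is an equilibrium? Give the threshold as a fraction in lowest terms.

Brio: cooperation gives 56 each period; deviation gives 74 once then 41 forever.
  56/(1−δ) ≥ 74 + 41δ/(1−δ) ⇒ δ ≥ 18/33 = 6/11.
Inox: cooperation gives 66 each period; deviation gives 76 once then 15 forever.
  δ ≥ 10/61.
Both must hold, so the binding constraint is Brio's: δ ≥ 6/11.

Brio; δ ≥ 6/11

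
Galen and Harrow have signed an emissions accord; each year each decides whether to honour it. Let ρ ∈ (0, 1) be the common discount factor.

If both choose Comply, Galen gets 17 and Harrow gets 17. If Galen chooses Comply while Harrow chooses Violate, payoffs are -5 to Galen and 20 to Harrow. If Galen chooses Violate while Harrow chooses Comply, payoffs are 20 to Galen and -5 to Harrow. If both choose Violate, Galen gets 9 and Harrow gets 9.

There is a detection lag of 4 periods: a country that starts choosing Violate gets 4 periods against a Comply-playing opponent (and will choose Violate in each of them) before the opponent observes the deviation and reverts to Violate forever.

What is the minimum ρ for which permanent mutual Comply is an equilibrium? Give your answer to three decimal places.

0.723

A deviator earns 20 for 4 periods, then 9 forever; cooperating earns 17 forever. Multiplying the IC by (1−ρ):
17 ≥ 20(1−ρ^4) + 9ρ^4, so 11·ρ^4 ≥ 3 and ρ^4 ≥ 3/11.
ρ ≥ (3/11)^(1/4) ≈ 0.723.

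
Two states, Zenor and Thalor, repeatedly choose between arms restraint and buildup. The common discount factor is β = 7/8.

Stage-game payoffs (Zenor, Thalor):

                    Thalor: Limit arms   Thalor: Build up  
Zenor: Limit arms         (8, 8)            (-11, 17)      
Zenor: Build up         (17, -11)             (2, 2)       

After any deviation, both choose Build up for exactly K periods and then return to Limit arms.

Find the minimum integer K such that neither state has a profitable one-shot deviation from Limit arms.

No profitable deviation requires (8−2)(β+…+β^K) ≥ 17−8, i.e. β+…+β^K ≥ 3/2 ≈ 1.5000.
With β = 7/8, the partial sums are K=1: 0.8750, K=2: 1.6406.
K = 2 is the first length at which the sum reaches 1.5000.

2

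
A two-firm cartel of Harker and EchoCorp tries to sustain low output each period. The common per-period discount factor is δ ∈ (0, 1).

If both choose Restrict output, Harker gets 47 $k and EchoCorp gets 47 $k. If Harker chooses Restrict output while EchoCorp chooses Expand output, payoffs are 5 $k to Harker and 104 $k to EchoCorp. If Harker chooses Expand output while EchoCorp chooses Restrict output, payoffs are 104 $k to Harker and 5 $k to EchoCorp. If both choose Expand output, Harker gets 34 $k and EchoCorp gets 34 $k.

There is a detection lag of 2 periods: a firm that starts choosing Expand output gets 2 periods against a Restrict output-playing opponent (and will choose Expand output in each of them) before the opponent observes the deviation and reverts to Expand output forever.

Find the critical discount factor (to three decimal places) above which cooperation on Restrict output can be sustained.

0.902

The best deviation is to choose Expand output for all 2 undetected periods, earning 104 each, then 34 forever once detected.
Deviation value: 104(1−δ^2)/(1−δ) + 34δ^2/(1−δ); cooperation value: 47/(1−δ).
IC: 47 ≥ 104(1−δ^2) + 34δ^2 = 104 − 70δ^2.
So δ^2 ≥ 57/70, giving δ ≥ (57/70)^(1/2) ≈ 0.902.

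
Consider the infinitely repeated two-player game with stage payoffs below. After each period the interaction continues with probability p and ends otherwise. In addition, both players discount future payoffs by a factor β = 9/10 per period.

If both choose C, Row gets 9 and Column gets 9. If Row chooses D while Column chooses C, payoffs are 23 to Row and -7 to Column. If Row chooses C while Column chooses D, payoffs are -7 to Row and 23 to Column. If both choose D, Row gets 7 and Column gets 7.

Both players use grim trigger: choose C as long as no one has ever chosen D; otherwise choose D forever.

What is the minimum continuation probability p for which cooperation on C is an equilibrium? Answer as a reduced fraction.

35/36

With continuation probability p and discount β, the effective per-period discount factor is βp.
Grim-trigger IC: βp ≥ (23−9)/(23−7) = 7/8.
So p ≥ (7/8)/(9/10) = 35/36.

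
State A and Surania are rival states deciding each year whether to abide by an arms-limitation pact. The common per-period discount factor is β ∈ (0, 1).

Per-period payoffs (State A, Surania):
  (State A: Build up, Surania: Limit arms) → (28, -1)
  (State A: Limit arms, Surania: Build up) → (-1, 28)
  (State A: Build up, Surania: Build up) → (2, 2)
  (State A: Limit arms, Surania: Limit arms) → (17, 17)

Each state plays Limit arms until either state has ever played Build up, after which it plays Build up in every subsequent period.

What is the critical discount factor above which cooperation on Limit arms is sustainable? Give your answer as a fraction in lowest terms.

11/26

Cooperation forever yields 17 each period: 17/(1−β).
Deviating yields 28 once, then 2 forever: 28 + 2β/(1−β).
No profitable deviation requires 17/(1−β) ≥ 28 + 2β/(1−β).
Multiplying by (1−β): 17 ≥ 28(1−β) + 2β = 28 − 26β.
So 26β ≥ 11, i.e. β ≥ 11/26.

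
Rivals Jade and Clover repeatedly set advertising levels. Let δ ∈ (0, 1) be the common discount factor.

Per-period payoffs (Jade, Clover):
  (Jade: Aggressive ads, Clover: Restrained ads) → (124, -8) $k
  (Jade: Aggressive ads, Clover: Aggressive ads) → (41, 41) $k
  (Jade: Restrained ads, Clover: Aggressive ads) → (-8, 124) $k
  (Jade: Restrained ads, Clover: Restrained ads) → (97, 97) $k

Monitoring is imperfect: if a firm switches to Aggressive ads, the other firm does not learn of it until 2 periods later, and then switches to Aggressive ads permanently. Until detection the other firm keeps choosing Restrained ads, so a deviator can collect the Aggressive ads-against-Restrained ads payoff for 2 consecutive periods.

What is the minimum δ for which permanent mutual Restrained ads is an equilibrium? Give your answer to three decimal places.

0.570

Deviating for the 2 undetected periods gains 124−97 = 27 per period over cooperation, then loses 97−41 = 56 per period forever once punishment starts.
Gain: 27(1 + δ + … + δ^1); loss: 56·δ^2/(1−δ).
No profitable deviation ⇔ 27(1−δ^2) ≤ 56·δ^2, i.e. δ^2 ≥ 27/(27+56) = 27/83.
Hence δ ≥ (27/83)^(1/2) ≈ 0.570.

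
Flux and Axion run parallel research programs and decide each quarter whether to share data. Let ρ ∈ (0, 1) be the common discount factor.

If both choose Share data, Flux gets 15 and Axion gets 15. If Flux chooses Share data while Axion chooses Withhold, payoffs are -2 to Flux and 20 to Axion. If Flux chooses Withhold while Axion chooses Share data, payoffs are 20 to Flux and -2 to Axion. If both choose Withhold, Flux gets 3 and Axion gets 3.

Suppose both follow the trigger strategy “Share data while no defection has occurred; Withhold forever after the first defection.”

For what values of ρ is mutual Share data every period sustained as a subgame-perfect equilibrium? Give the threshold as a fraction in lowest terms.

One-period gain from deviating is 20 − 15 = 5. The loss is 15 − 3 = 12 in every subsequent period, with present value 12·ρ/(1−ρ).
Deviation is unprofitable when 12·ρ/(1−ρ) ≥ 5, i.e. ρ/(1−ρ) ≥ 5/12.
Equivalently ρ ≥ 5/(5+12) = 5/17.

5/17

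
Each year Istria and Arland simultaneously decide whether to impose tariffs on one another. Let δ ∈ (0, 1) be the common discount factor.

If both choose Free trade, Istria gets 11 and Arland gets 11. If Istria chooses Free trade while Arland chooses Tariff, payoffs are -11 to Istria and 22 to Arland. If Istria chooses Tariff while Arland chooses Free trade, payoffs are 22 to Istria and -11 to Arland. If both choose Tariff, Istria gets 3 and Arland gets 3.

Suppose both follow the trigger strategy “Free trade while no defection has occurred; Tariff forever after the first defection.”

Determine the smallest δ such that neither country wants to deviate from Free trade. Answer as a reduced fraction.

Under grim trigger the critical discount factor is (T−C)/(T−P) with T = 22, C = 11, P = 3.
δ* = (22−11)/(22−3) = 11/19.

11/19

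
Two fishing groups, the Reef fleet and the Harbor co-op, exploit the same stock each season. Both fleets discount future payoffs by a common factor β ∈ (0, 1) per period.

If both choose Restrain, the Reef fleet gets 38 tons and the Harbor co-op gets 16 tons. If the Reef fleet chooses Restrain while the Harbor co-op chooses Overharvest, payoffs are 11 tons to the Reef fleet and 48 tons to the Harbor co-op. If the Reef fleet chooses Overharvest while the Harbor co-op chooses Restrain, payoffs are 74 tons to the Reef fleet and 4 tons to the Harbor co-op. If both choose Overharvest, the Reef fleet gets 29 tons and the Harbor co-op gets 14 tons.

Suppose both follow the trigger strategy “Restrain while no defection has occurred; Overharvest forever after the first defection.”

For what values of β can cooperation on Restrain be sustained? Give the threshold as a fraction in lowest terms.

For the Reef fleet: deviation gain 74−38 = 36, per-period punishment loss 38−29 = 9. IC gives β ≥ 36/45 = 4/5.
For the Harbor co-op: gain 32, loss 2 per period, so β ≥ 32/34 = 16/17.
The tighter constraint is the Harbor co-op's, so cooperation needs β ≥ 16/17.

16/17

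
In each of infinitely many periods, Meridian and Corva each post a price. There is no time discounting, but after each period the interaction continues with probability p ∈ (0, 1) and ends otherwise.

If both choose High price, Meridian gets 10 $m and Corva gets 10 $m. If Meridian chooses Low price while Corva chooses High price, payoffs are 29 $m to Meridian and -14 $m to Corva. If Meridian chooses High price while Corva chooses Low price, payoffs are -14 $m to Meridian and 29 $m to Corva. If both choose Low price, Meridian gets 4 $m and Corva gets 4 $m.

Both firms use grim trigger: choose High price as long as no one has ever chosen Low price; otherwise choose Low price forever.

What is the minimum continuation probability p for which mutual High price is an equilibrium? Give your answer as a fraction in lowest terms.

With no time discounting, the continuation probability p plays the role of the discount factor.
Grim-trigger IC: 10/(1−p) ≥ 29 + 4p/(1−p) ⇒ p ≥ (29−10)/(29−4) = 19/25.

19/25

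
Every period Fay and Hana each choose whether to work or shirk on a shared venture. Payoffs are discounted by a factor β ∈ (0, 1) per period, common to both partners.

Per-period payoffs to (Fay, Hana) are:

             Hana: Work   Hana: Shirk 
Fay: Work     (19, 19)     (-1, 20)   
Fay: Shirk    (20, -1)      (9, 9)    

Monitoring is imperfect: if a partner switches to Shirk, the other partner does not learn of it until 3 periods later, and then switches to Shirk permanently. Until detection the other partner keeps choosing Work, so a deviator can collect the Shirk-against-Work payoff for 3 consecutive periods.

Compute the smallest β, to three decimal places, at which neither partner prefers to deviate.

0.450

Deviating for the 3 undetected periods gains 20−19 = 1 per period over cooperation, then loses 19−9 = 10 per period forever once punishment starts.
Gain: 1(1 + β + … + β^2); loss: 10·β^3/(1−β).
No profitable deviation ⇔ 1(1−β^3) ≤ 10·β^3, i.e. β^3 ≥ 1/(1+10) = 1/11.
Hence β ≥ (1/11)^(1/3) ≈ 0.450.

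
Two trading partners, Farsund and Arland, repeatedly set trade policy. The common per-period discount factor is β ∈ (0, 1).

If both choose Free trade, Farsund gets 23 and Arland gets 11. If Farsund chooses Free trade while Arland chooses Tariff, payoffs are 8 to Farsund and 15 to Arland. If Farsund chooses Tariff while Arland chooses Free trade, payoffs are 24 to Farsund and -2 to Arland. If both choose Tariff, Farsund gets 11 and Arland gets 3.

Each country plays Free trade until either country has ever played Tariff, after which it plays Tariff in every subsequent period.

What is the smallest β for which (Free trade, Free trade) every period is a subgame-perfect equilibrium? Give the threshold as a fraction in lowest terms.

1/3

Farsund's threshold: (24−23)/(24−11) = 1/13.
Arland's threshold: (15−11)/(15−3) = 1/3.
1/13 < 1/3, so Arland binds and β* = 1/3.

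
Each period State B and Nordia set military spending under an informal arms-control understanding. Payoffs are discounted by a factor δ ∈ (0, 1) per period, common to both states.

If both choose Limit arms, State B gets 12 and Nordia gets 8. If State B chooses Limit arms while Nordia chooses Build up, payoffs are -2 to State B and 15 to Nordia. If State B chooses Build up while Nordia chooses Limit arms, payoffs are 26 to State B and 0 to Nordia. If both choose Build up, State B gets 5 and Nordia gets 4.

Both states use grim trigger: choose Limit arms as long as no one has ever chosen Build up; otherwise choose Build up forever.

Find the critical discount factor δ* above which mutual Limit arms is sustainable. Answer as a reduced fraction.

State B's threshold: (26−12)/(26−5) = 2/3.
Nordia's threshold: (15−8)/(15−4) = 7/11.
2/3 > 7/11, so State B binds and δ* = 2/3.

2/3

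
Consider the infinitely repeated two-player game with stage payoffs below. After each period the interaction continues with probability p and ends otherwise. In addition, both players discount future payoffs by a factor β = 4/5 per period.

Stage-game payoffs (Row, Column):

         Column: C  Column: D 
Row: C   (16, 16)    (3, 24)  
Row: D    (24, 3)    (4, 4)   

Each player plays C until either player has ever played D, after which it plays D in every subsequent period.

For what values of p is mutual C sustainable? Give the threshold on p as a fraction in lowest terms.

1/2

Expected continuation weight on next period's payoff is β·p = 4/5·p, which plays the role of the discount factor.
Cooperation requires 4/5·p ≥ (24−16)/(24−4) = 2/5, hence p ≥ 1/2.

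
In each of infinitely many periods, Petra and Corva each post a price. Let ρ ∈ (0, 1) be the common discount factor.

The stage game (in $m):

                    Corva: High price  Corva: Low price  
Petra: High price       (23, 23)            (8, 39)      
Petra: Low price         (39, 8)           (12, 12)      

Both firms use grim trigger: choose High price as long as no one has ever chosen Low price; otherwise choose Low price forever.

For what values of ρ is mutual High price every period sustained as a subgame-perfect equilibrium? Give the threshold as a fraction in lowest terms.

Under grim trigger the critical discount factor is (T−C)/(T−P) with T = 39, C = 23, P = 12.
ρ* = (39−23)/(39−12) = 16/27.

16/27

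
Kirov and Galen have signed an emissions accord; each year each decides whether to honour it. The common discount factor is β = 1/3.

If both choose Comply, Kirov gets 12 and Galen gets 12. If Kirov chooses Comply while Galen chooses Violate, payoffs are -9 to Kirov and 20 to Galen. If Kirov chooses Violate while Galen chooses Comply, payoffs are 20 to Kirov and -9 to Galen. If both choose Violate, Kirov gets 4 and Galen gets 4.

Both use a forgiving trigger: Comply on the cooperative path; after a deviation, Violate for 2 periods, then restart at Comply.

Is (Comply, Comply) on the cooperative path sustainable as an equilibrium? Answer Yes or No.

No

IC: β+…+β^2 ≥ (20−12)/(12−4) = 1.
At β = 1/3: partial sum = 0.4444 < 1.0000. Cooperation not sustainable.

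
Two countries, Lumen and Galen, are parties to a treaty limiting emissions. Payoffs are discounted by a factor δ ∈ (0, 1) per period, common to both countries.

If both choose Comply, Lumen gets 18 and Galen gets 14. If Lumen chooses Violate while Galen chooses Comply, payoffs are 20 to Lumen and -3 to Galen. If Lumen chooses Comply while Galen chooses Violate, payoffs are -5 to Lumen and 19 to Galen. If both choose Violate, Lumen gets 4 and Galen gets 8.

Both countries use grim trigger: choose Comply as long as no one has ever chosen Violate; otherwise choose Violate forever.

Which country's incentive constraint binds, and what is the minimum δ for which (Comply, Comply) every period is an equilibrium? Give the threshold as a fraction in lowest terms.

Lumen's threshold: (20−18)/(20−4) = 1/8.
Galen's threshold: (19−14)/(19−8) = 5/11.
1/8 < 5/11, so Galen binds and δ* = 5/11.

Galen; δ ≥ 5/11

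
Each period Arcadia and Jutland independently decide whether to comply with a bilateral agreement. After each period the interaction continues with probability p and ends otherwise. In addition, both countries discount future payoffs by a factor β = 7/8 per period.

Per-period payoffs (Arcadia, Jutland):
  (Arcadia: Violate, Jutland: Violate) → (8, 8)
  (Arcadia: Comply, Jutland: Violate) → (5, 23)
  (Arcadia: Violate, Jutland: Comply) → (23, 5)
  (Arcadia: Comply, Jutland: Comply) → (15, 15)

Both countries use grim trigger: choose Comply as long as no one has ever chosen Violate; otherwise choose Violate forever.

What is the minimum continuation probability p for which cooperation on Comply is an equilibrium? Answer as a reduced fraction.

64/105

With continuation probability p and discount β, the effective per-period discount factor is βp.
Grim-trigger IC: βp ≥ (23−15)/(23−8) = 8/15.
So p ≥ (8/15)/(7/8) = 64/105.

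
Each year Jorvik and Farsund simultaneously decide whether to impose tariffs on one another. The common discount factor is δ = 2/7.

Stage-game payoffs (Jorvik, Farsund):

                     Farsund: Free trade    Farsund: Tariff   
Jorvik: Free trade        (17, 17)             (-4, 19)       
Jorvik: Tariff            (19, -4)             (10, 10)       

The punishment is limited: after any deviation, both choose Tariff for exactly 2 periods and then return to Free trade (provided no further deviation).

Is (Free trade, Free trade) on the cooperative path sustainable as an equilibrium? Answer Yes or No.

Yes

IC: δ+…+δ^2 ≥ (19−17)/(17−10) = 2/7.
At δ = 2/7: partial sum = 0.3673 ≥ 0.2857. Cooperation sustainable.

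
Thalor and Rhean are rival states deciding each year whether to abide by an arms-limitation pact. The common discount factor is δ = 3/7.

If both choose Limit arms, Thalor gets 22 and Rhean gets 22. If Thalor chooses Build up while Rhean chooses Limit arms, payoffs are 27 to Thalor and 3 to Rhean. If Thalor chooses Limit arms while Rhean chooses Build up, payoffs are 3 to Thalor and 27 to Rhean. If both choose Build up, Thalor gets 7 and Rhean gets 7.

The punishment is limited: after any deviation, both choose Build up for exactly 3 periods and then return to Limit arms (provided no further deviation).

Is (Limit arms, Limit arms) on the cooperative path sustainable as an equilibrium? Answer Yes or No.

A one-shot deviation gives 27 now, then 7 for 3 periods, then back to 22.
Gain from deviating: (27−22) today; loss: (22−7) in each of the next 3 periods.
No-deviation condition: (22−7)(δ+…+δ^3) ≥ 27−22, i.e. δ+…+δ^3 ≥ 1/3.
At δ = 3/7: δ+…+δ^3 = 0.6910 ≥ 0.3333.
So cooperation is sustainable.

Yes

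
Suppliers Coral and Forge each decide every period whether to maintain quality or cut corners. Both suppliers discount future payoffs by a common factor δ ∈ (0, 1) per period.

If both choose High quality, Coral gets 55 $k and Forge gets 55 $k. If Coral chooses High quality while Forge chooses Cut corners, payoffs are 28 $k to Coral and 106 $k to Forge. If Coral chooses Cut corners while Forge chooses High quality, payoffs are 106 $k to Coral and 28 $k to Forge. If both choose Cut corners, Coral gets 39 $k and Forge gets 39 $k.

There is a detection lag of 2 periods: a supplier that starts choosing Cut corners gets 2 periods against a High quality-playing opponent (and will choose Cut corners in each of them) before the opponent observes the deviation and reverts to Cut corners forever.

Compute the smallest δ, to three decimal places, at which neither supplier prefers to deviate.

A deviator earns 106 for 2 periods, then 39 forever; cooperating earns 55 forever. Multiplying the IC by (1−δ):
55 ≥ 106(1−δ^2) + 39δ^2, so 67·δ^2 ≥ 51 and δ^2 ≥ 51/67.
δ ≥ (51/67)^(1/2) ≈ 0.872.

0.872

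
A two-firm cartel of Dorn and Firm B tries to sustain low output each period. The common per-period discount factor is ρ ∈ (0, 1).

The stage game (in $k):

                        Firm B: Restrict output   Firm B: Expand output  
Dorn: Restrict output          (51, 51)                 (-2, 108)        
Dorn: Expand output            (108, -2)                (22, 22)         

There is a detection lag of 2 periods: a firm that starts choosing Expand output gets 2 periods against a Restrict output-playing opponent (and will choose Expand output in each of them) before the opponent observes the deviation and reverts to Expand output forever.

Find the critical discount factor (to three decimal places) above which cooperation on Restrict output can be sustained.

Deviating for the 2 undetected periods gains 108−51 = 57 per period over cooperation, then loses 51−22 = 29 per period forever once punishment starts.
Gain: 57(1 + ρ + … + ρ^1); loss: 29·ρ^2/(1−ρ).
No profitable deviation ⇔ 57(1−ρ^2) ≤ 29·ρ^2, i.e. ρ^2 ≥ 57/(57+29) = 57/86.
Hence ρ ≥ (57/86)^(1/2) ≈ 0.814.

0.814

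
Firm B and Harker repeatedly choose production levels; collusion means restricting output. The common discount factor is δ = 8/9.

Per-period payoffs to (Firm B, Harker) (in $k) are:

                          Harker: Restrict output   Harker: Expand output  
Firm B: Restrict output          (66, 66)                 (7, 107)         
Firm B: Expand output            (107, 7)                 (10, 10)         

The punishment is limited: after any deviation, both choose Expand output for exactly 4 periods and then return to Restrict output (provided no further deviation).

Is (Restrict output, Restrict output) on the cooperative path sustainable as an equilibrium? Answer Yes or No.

Yes

A one-shot deviation gives 107 now, then 10 for 4 periods, then back to 66.
Gain from deviating: (107−66) today; loss: (66−10) in each of the next 4 periods.
No-deviation condition: (66−10)(δ+…+δ^4) ≥ 107−66, i.e. δ+…+δ^4 ≥ 41/56.
At δ = 8/9: δ+…+δ^4 = 3.0056 ≥ 0.7321.
So cooperation is sustainable.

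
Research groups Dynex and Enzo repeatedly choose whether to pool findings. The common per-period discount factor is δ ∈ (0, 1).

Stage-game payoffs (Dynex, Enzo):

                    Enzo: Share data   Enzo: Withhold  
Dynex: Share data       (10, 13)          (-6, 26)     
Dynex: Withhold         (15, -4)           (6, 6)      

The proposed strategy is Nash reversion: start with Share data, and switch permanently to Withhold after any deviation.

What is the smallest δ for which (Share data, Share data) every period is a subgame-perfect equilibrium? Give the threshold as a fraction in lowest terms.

13/20

Dynex's threshold: (15−10)/(15−6) = 5/9.
Enzo's threshold: (26−13)/(26−6) = 13/20.
5/9 < 13/20, so Enzo binds and δ* = 13/20.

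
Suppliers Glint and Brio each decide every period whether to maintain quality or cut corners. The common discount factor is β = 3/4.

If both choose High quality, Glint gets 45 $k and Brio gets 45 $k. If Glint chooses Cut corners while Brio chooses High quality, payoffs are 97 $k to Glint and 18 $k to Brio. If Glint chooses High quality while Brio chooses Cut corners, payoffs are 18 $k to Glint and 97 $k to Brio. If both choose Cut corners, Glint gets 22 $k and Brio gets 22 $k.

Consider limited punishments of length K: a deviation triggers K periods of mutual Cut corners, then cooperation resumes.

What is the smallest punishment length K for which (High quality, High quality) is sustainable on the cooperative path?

5

No profitable deviation requires (45−22)(β+…+β^K) ≥ 97−45, i.e. β+…+β^K ≥ 52/23 ≈ 2.2609.
With β = 3/4, the partial sums are K=1: 0.7500, K=2: 1.3125, K=3: 1.7344, K=4: 2.0508, K=5: 2.2881.
K = 5 is the first length at which the sum reaches 2.2609.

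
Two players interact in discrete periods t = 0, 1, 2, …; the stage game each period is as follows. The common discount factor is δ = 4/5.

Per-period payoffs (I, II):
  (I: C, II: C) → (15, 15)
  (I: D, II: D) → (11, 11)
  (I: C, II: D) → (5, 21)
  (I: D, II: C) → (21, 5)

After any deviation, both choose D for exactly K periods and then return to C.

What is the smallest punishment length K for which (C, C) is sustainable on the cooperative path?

IC: δ(1−δ^K)/(1−δ) ≥ (21−15)/(15−11) = 3/2.
With δ = 4/5: need 1 − δ^K ≥ 3/2·(1−4/5)/(4/5), i.e. δ^K ≤ 0.6250.
Since (4/5)^2 = 0.6400 and (4/5)^3 = 0.5120, the smallest such K is 3.

3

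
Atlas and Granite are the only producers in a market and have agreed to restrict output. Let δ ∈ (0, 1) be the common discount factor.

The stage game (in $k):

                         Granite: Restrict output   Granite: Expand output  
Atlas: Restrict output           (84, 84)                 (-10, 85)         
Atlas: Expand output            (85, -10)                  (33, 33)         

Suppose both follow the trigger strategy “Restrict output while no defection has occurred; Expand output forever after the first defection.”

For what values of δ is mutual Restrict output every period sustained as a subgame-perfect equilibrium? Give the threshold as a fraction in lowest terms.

Under grim trigger the critical discount factor is (T−C)/(T−P) with T = 85, C = 84, P = 33.
δ* = (85−84)/(85−33) = 1/52.

1/52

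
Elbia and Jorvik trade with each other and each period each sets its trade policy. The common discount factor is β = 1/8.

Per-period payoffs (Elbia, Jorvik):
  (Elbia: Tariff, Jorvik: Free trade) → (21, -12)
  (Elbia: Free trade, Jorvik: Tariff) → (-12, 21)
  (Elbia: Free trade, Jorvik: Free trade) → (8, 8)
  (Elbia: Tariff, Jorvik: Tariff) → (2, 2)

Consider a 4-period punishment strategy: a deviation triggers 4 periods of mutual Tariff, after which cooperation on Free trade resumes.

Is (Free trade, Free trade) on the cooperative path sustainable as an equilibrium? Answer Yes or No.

IC: β+…+β^4 ≥ (21−8)/(8−2) = 13/6.
At β = 1/8: partial sum = 0.1428 < 2.1667. Cooperation not sustainable.

No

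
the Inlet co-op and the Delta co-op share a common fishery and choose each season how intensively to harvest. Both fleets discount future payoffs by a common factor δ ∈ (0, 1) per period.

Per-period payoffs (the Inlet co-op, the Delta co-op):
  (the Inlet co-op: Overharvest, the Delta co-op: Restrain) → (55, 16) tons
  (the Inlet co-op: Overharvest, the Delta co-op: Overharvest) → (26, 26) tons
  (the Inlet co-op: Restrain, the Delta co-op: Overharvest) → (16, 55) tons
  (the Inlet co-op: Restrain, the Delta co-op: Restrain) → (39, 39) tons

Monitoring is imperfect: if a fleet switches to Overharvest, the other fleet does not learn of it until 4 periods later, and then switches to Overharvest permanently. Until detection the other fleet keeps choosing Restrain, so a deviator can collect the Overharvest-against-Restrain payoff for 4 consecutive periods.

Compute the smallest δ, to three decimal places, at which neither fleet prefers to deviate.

0.862

Deviating for the 4 undetected periods gains 55−39 = 16 per period over cooperation, then loses 39−26 = 13 per period forever once punishment starts.
Gain: 16(1 + δ + … + δ^3); loss: 13·δ^4/(1−δ).
No profitable deviation ⇔ 16(1−δ^4) ≤ 13·δ^4, i.e. δ^4 ≥ 16/(16+13) = 16/29.
Hence δ ≥ (16/29)^(1/4) ≈ 0.862.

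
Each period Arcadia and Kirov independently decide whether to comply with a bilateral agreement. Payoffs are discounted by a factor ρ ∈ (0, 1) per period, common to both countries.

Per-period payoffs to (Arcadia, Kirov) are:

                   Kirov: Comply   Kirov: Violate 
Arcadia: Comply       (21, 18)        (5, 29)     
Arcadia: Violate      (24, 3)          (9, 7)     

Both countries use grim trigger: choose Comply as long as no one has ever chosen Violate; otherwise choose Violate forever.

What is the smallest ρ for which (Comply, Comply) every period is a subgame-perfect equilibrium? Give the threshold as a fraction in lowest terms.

For Arcadia: deviation gain 24−21 = 3, per-period punishment loss 21−9 = 12. IC gives ρ ≥ 3/15 = 1/5.
For Kirov: gain 11, loss 11 per period, so ρ ≥ 11/22 = 1/2.
The tighter constraint is Kirov's, so cooperation needs ρ ≥ 1/2.

1/2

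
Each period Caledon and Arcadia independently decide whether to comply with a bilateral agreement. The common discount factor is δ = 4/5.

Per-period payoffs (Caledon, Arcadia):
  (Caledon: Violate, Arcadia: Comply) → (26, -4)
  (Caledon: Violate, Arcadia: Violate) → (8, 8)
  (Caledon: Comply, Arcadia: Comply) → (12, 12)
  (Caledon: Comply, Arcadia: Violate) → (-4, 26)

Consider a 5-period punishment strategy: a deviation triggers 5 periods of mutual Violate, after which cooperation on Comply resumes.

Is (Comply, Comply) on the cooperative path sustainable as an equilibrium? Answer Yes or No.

A one-shot deviation gives 26 now, then 8 for 5 periods, then back to 12.
Gain from deviating: (26−12) today; loss: (12−8) in each of the next 5 periods.
No-deviation condition: (12−8)(δ+…+δ^5) ≥ 26−12, i.e. δ+…+δ^5 ≥ 7/2.
At δ = 4/5: δ+…+δ^5 = 2.6893 < 3.5000.
So cooperation is not sustainable.

No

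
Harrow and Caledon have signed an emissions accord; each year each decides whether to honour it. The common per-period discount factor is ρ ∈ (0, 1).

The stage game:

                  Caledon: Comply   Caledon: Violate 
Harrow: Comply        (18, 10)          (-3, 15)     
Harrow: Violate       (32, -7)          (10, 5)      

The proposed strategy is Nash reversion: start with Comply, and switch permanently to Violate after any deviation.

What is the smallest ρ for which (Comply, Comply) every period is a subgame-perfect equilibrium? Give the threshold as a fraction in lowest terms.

For Harrow: deviation gain 32−18 = 14, per-period punishment loss 18−10 = 8. IC gives ρ ≥ 14/22 = 7/11.
For Caledon: gain 5, loss 5 per period, so ρ ≥ 5/10 = 1/2.
The tighter constraint is Harrow's, so cooperation needs ρ ≥ 7/11.

7/11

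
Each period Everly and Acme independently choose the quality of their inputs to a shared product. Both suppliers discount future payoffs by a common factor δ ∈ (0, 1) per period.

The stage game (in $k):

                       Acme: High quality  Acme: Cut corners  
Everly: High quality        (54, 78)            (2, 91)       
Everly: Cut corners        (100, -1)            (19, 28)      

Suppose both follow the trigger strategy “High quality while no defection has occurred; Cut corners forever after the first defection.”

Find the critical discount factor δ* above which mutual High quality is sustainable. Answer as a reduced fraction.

Everly's threshold: (100−54)/(100−19) = 46/81.
Acme's threshold: (91−78)/(91−28) = 13/63.
46/81 > 13/63, so Everly binds and δ* = 46/81.

46/81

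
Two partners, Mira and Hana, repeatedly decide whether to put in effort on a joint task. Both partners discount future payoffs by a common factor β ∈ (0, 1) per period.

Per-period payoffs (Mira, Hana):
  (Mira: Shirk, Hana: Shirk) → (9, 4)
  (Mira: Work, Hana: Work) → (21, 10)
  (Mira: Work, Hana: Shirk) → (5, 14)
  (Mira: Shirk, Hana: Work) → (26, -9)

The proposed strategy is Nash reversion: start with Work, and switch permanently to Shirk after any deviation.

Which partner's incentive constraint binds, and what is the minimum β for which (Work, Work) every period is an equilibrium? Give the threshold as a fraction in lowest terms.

Hana; β ≥ 2/5

Mira: cooperation gives 21 each period; deviation gives 26 once then 9 forever.
  21/(1−β) ≥ 26 + 9β/(1−β) ⇒ β ≥ 5/17.
Hana: cooperation gives 10 each period; deviation gives 14 once then 4 forever.
  β ≥ 4/10 = 2/5.
Both must hold, so the binding constraint is Hana's: β ≥ 2/5.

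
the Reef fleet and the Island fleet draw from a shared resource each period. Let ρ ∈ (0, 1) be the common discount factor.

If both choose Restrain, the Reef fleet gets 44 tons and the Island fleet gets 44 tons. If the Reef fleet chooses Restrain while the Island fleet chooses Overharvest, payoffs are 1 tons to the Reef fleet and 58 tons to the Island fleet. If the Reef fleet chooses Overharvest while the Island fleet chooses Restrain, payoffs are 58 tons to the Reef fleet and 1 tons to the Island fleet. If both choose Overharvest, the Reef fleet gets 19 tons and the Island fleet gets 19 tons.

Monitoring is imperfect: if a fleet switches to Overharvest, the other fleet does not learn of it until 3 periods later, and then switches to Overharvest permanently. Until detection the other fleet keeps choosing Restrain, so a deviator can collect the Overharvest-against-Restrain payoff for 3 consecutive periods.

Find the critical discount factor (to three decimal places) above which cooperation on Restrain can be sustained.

0.711

A deviator earns 58 for 3 periods, then 19 forever; cooperating earns 44 forever. Multiplying the IC by (1−ρ):
44 ≥ 58(1−ρ^3) + 19ρ^3, so 39·ρ^3 ≥ 14 and ρ^3 ≥ 14/39.
ρ ≥ (14/39)^(1/3) ≈ 0.711.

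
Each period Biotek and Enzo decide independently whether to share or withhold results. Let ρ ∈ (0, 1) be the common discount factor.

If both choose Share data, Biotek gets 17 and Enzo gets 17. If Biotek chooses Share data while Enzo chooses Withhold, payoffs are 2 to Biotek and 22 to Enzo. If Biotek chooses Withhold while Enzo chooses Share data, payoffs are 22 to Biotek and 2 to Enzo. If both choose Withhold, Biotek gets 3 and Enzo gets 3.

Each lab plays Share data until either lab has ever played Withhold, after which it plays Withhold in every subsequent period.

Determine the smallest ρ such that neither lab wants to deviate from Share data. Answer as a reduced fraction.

5/19

Cooperation forever yields 17 each period: 17/(1−ρ).
Deviating yields 22 once, then 3 forever: 22 + 3ρ/(1−ρ).
No profitable deviation requires 17/(1−ρ) ≥ 22 + 3ρ/(1−ρ).
Multiplying by (1−ρ): 17 ≥ 22(1−ρ) + 3ρ = 22 − 19ρ.
So 19ρ ≥ 5, i.e. ρ ≥ 5/19.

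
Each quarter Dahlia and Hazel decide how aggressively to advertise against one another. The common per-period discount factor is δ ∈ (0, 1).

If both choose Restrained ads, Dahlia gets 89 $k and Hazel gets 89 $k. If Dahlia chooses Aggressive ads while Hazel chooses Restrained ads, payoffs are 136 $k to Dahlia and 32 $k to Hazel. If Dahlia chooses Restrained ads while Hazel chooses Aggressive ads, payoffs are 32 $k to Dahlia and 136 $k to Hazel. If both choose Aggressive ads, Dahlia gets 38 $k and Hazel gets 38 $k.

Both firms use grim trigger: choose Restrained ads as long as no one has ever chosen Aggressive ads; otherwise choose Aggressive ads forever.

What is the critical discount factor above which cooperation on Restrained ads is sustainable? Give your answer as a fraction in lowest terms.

47/98

Under grim trigger the critical discount factor is (T−C)/(T−P) with T = 136, C = 89, P = 38.
δ* = (136−89)/(136−38) = 47/98.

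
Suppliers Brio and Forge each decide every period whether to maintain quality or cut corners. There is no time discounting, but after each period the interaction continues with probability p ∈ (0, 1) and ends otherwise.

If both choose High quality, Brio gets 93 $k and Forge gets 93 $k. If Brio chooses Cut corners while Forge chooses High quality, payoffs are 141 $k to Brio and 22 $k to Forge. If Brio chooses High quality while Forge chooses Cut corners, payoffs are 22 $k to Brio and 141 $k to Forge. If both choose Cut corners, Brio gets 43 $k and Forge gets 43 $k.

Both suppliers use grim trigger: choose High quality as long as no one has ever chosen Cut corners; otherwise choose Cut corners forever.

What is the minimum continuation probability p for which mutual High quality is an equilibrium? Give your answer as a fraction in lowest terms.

With no time discounting, the continuation probability p plays the role of the discount factor.
Grim-trigger IC: 93/(1−p) ≥ 141 + 43p/(1−p) ⇒ p ≥ (141−93)/(141−43) = 24/49.

24/49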